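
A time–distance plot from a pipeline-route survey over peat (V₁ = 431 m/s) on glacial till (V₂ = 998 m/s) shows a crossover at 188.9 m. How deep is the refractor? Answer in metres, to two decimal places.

59.49 m

x_cross = 2h·√((V₂+V₁)/(V₂−V₁)) → h = x_cross / (2·√((V₂+V₁)/(V₂−V₁))).
√((V₂+V₁)/(V₂−V₁)) = √((998+431)/(998−431)) = 1.5875.
h = 188.9 / (2·1.5875) = 59.49 m.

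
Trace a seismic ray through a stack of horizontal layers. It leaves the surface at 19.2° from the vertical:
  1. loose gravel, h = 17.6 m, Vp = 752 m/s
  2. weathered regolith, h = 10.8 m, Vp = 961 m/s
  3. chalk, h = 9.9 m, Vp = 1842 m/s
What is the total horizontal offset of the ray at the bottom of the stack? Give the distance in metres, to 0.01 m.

p = sin θ₁/V₁ = sin 19.2°/752 = 4.3732e-04 s/m is conserved through the stack.
Layer 1: θ = 19.20°; offset = 17.6·tan 19.20° = 6.1290 m.
Layer 2: sin θ = p·961 = 0.4203 → θ = 24.85°; offset = 10.8·tan 24.85° = 5.0021 m.
Layer 3: sin θ = p·1842 = 0.8055 → θ = 53.66°; offset = 9.9·tan 53.66° = 13.4591 m.
Total horizontal offset = 24.5902 m.

24.59 m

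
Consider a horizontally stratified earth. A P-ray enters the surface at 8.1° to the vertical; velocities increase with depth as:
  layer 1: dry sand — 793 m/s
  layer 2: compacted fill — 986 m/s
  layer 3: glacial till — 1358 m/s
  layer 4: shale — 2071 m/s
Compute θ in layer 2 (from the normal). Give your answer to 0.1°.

10.1°

Snell's law across each interface conserves sin θ / V, so sin θ_2 = V_2·sin θ₁/V₁.
sin θ_2 = 986 × sin 8.1° / 793 = 0.1752.
θ_2 = arcsin 0.1752 = 10.09°.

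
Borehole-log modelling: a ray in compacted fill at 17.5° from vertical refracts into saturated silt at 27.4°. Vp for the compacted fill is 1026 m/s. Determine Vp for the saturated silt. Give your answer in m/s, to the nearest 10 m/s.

Snell's law: sin 17.5°/V₁ = sin 27.4°/V₂.
V₂ = V₁·sin 27.4°/sin 17.5° = 1026 × 1.5304 = 1570.19 m/s.

1570 m/s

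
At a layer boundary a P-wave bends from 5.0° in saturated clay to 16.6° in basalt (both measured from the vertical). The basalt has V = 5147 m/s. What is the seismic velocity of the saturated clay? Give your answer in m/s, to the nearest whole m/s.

Snell's law: sin 5.0°/V₁ = sin 16.6°/V₂.
V₁ = V₂·sin 5.0°/sin 16.6° = 5147 × 0.3051 = 1570.21 m/s.

1570 m/s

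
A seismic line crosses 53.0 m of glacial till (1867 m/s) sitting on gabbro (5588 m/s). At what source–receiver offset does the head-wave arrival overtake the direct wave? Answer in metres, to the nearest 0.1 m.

150.0 m

x_cross = 2h·√((V₂+V₁)/(V₂−V₁)).
(V₂+V₁)/(V₂−V₁) = (5588+1867)/(5588−1867) = 2.0035; √ = 1.4154.
x_cross = 2·53.0·1.4154 = 150.04 m.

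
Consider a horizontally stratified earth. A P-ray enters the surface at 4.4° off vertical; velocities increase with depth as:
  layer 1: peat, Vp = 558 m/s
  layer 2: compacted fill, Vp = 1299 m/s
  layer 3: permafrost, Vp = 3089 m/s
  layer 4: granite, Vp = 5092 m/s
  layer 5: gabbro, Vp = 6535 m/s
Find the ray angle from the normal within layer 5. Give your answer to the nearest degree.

Snell's law across each interface conserves sin θ / V, so sin θ_5 = V_5·sin θ₁/V₁.
sin θ_5 = 6535 × sin 4.4° / 558 = 0.8985.
θ_5 = 63.96° from the vertical.

64°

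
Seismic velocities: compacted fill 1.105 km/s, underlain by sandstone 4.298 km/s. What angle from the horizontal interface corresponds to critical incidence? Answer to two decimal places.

Critical incidence: sin θ_c = V₁/V₂ = 1.105/4.298 = 0.2571.
θ_c = arcsin 0.2571 = 14.90°.
Measured from the interface: 90° − 14.90° = 75.10°.

75.10°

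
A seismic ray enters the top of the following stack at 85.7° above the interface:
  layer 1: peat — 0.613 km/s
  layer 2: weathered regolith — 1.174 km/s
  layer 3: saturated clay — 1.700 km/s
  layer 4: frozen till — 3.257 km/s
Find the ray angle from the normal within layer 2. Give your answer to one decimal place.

8.3°

From the normal: θ₁ = 90° − 85.7° = 4.3°.
Ray parameter p = sin 4.3° / 0.613 = 1.2231e-01 s/km.
sin θ_2 = p·V_2 = 1.2231e-01 × 1.174 = 0.1436.
θ_2 = arcsin 0.1436 = 8.26°.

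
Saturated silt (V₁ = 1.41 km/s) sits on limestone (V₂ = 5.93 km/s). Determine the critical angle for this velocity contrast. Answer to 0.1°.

13.8°

At critical incidence the refracted ray runs along the interface (θ₂ = 90°), so sin θ_c = V₁/V₂.
θ_c = arcsin(1.41/5.93) = arcsin 0.2378 = 13.76°.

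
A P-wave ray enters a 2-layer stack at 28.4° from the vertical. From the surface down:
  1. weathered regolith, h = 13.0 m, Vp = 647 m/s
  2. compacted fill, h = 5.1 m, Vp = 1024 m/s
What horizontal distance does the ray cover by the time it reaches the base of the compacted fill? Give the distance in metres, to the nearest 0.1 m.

12.9 m

Apply Snell's law at each interface; in layer i the horizontal offset is hᵢ·tan θᵢ.
Layer 1: θ = 28.40°; offset = 13.0·tan 28.40° = 7.029 m.
Layer 2: sin θ = 1024·sin 28.4°/647 = 0.7528, θ = 48.83°; offset = 5.1·tan 48.83° = 5.832 m.
Total horizontal offset = 12.861 m.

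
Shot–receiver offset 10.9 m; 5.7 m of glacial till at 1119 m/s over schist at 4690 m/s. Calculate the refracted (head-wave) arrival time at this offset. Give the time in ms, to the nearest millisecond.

θ_c = arcsin(V₁/V₂) = arcsin(1119/4690) = 13.80°, cos θ_c = 0.9711.
Intercept time tᵢ = 2h cos θ_c / V₁ = 2·5.7·0.9711/1119 = 0.00989 s.
t = x/V₂ + tᵢ = 10.9/4690 + 0.00989 = 0.01222 s.

12 ms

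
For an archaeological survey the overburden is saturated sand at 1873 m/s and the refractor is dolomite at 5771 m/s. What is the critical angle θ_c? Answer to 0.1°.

At critical incidence the refracted ray runs along the interface (θ₂ = 90°), so sin θ_c = V₁/V₂.
θ_c = arcsin(1873/5771) = arcsin 0.3246 = 18.94°.

18.9°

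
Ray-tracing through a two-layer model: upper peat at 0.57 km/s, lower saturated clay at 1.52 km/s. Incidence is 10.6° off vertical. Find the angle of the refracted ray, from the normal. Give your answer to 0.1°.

29.4°

sin θ₁/V₁ = sin θ₂/V₂ ⇒ sin θ₂ = 1.52·sin 10.6°/0.57 = 1.52·0.1840/0.57 = 0.4905.
θ₂ = sin⁻¹(0.4905) = 29.38° (from vertical).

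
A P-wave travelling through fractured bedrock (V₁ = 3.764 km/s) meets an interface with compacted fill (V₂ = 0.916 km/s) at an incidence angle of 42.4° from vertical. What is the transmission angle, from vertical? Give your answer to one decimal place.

9.4°

Snell's law: sin θ₂ = (V₂/V₁)·sin θ₁ = (0.916/3.764)·sin 42.4° = 0.1641.
θ₂ = arcsin 0.1641 = 9.44° from the normal.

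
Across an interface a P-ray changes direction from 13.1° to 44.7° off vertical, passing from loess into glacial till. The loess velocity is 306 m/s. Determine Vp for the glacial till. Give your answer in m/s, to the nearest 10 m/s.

950 m/s

sin 13.1° = 0.2267; sin 44.7° = 0.7034.
V₂ = V₁·(sin θ₂/sin θ₁) = 306·(0.7034/0.2267) = 949.65 m/s.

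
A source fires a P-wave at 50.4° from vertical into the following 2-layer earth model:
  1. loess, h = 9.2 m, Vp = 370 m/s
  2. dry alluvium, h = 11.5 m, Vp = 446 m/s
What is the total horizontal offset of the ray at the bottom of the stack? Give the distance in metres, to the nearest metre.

40 m

Apply Snell's law at each interface; in layer i the horizontal offset is hᵢ·tan θᵢ.
Layer 1: θ = 50.40°; offset = 9.2·tan 50.40° = 11.121 m.
Layer 2: sin θ = 446·sin 50.4°/370 = 0.9288, θ = 68.25°; offset = 11.5·tan 68.25° = 28.818 m.
Total horizontal offset = 39.939 m.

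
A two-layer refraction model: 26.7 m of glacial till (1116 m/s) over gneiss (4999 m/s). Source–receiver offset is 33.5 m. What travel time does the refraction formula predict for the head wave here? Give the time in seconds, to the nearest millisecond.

θ_c = arcsin(V₁/V₂) = arcsin(1116/4999) = 12.90°, cos θ_c = 0.9748.
Intercept time tᵢ = 2h cos θ_c / V₁ = 2·26.7·0.9748/1116 = 0.04664 s.
t = x/V₂ + tᵢ = 33.5/4999 + 0.04664 = 0.05334 s.

0.053 s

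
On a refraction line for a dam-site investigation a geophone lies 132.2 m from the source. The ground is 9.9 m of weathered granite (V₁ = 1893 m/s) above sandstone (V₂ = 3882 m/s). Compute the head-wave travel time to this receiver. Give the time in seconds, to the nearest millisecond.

0.043 s

θ_c = arcsin(V₁/V₂) = arcsin(1893/3882) = 29.19°, cos θ_c = 0.8730.
Intercept time tᵢ = 2h cos θ_c / V₁ = 2·9.9·0.8730/1893 = 0.00913 s.
t = x/V₂ + tᵢ = 132.2/3882 + 0.00913 = 0.04319 s.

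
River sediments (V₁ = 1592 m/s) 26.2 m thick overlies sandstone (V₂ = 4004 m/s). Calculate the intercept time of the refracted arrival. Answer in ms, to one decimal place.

30.2 ms

tᵢ = 2h·√(V₂²−V₁²)/(V₁V₂).
√(V₂²−V₁²) = √(4004²−1592²) = 3673.9 m/s.
tᵢ = 2·26.2·3673.9/(1592·4004) = 0.03020 s.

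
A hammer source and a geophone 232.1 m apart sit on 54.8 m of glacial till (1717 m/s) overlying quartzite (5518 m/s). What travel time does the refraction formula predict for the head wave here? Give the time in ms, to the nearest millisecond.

t = x/V₂ + 2h·√(V₂²−V₁²)/(V₁V₂).
√(V₂²−V₁²) = √(5518²−1717²) = 5244.1 m/s; delay term = 2·54.8·5244.1/(1717·5518) = 0.06066 s.
t = 232.1/5518 + 0.06066 = 0.10273 s.

103 ms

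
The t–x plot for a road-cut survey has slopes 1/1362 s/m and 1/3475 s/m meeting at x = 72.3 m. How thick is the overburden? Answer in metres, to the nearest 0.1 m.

23.9 m

x_cross = 2h·√((V₂+V₁)/(V₂−V₁)) → h = x_cross / (2·√((V₂+V₁)/(V₂−V₁))).
√((V₂+V₁)/(V₂−V₁)) = √((3475+1362)/(3475−1362)) = 1.5130.
h = 72.3 / (2·1.5130) = 23.89 m.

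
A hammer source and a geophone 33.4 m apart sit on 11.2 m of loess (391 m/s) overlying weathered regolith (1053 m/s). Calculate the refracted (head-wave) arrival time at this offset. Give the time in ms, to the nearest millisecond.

θ_c = arcsin(V₁/V₂) = arcsin(391/1053) = 21.80°, cos θ_c = 0.9285.
Intercept time tᵢ = 2h cos θ_c / V₁ = 2·11.2·0.9285/391 = 0.05319 s.
t = x/V₂ + tᵢ = 33.4/1053 + 0.05319 = 0.08491 s.

85 ms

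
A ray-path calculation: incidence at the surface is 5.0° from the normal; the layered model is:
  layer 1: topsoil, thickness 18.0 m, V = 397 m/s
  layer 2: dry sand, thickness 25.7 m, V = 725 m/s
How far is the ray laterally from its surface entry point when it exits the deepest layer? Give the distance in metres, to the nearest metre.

6 m

p = sin θ₁/V₁ = sin 5.0°/397 = 2.1954e-04 s/m is conserved through the stack.
Layer 1: θ = 5.00°; offset = 18.0·tan 5.00° = 1.575 m.
Layer 2: sin θ = p·725 = 0.1592 → θ = 9.16°; offset = 25.7·tan 9.16° = 4.143 m.
Summing the layer offsets gives 5.718 m.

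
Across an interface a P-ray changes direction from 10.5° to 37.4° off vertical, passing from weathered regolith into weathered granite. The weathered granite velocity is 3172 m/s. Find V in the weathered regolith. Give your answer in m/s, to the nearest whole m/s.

Snell's law: sin 10.5°/V₁ = sin 37.4°/V₂.
V₁ = V₂·sin 10.5°/sin 37.4° = 3172 × 0.3000 = 951.72 m/s.

952 m/s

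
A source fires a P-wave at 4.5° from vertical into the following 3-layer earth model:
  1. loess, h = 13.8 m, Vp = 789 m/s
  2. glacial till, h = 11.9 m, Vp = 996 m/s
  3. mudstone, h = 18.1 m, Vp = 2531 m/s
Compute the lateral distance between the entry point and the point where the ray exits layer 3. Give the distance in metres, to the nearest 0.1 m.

Ray parameter p = sin 4.5° / 789 m/s = 9.9441e-05 s/m.
Layer 1: θ = 4.50°; offset = 13.8·tan 4.50° = 1.086 m.
Layer 2: sin θ = p·996 = 0.0990 → θ = 5.68°; offset = 11.9·tan 5.68° = 1.184 m.
Layer 3: sin θ = p·2531 = 0.2517 → θ = 14.58°; offset = 18.1·tan 14.58° = 4.707 m.
Total horizontal offset = 6.978 m.

7.0 m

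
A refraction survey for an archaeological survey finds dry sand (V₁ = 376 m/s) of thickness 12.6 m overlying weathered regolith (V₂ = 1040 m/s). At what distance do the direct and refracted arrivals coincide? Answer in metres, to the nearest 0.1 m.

36.8 m

θ_c = arcsin(376/1040) = 21.19°, so cos θ_c = 0.9324 and tᵢ = 2h cos θ_c/V₁ = 0.0625 s.
At crossover x/V₁ = x/V₂ + tᵢ ⇒ x = tᵢ/(1/V₁ − 1/V₂) = 0.06249/(2.6596e-03 − 9.6154e-04) = 36.80 m.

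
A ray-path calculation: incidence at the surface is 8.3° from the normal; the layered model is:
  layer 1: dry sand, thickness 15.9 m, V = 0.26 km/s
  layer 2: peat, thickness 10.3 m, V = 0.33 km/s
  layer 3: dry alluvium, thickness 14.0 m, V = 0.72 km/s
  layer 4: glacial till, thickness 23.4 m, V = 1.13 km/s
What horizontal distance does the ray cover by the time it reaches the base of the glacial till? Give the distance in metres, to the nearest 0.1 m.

29.2 m

Apply Snell's law at each interface; in layer i the horizontal offset is hᵢ·tan θᵢ.
Layer 1: θ = 8.30°; offset = 15.9·tan 8.30° = 2.320 m.
Layer 2: sin θ = 0.33·sin 8.3°/0.26 = 0.1832, θ = 10.56°; offset = 10.3·tan 10.56° = 1.920 m.
Layer 3: sin θ = 0.72·sin 8.3°/0.26 = 0.3998, θ = 23.56°; offset = 14.0·tan 23.56° = 6.106 m.
Layer 4: sin θ = 1.13·sin 8.3°/0.26 = 0.6274, θ = 38.86°; offset = 23.4·tan 38.86° = 18.853 m.
Total horizontal offset = 29.198 m.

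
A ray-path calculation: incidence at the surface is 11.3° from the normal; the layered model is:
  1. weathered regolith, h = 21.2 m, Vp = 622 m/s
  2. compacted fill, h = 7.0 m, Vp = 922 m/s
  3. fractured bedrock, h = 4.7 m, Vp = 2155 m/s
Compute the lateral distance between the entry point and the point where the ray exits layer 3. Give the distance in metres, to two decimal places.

10.71 m

p = sin θ₁/V₁ = sin 11.3°/622 = 3.1503e-04 s/m is conserved through the stack.
Layer 1: θ = 11.30°; offset = 21.2·tan 11.30° = 4.2362 m.
Layer 2: sin θ = p·922 = 0.2905 → θ = 16.89°; offset = 7.0·tan 16.89° = 2.1248 m.
Layer 3: sin θ = p·2155 = 0.6789 → θ = 42.76°; offset = 4.7·tan 42.76° = 4.3456 m.
Total horizontal offset = 10.7065 m.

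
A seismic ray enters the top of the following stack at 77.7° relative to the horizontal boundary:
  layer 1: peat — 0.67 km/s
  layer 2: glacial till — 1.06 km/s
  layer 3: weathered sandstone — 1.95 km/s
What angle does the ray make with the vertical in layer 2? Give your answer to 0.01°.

19.70°

From the normal: θ₁ = 90° − 77.7° = 12.3°.
Snell's law across each interface conserves sin θ / V, so sin θ_2 = V_2·sin θ₁/V₁.
sin θ_2 = 1.06 × sin 12.3° / 0.67 = 0.3370.
θ_2 = arcsin 0.3370 = 19.70°.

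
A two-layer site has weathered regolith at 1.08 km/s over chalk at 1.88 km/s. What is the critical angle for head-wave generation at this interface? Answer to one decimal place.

35.1°

Critical incidence: sin θ_c = V₁/V₂ = 1.08/1.88 = 0.5745.
θ_c = arcsin 0.5745 = 35.06°.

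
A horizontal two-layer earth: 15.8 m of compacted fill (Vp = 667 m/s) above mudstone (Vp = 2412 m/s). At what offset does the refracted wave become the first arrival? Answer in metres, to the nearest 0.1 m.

42.0 m

x_cross = 2h·√((V₂+V₁)/(V₂−V₁)).
(V₂+V₁)/(V₂−V₁) = (2412+667)/(2412−667) = 1.7645; √ = 1.3283.
x_cross = 2·15.8·1.3283 = 41.98 m.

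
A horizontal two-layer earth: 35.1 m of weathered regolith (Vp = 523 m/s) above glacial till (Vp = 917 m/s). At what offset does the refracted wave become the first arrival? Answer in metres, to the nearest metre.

θ_c = arcsin(523/917) = 34.77°, so cos θ_c = 0.8214 and tᵢ = 2h cos θ_c/V₁ = 0.1103 s.
At crossover x/V₁ = x/V₂ + tᵢ ⇒ x = tᵢ/(1/V₁ − 1/V₂) = 0.11025/(1.9120e-03 − 1.0905e-03) = 134.21 m.

134 m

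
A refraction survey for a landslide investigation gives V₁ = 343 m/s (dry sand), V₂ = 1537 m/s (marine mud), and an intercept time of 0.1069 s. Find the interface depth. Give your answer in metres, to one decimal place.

18.8 m

θ_c = arcsin(343/1537) = 12.89°; cos θ_c = 0.9748.
tᵢ = 2h cos θ_c/V₁ ⇒ h = tᵢ·V₁/(2 cos θ_c) = 0.1069·343/(2·0.9748) = 18.81 m.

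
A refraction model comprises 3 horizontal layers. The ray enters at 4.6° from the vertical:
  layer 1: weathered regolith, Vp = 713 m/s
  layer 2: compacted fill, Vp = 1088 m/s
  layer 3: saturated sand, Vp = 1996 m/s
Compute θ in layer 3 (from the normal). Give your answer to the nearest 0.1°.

Ray parameter p = sin 4.6° / 713 = 1.1248e-04 s/m.
sin θ_3 = p·V_3 = 1.1248e-04 × 1996 = 0.2245.
θ_3 = arcsin 0.2245 = 12.97°.

13.0°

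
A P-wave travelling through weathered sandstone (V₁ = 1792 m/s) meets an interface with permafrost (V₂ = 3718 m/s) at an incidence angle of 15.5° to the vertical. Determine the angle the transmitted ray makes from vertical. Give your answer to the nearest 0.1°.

33.7°

sin θ₁/V₁ = sin θ₂/V₂ ⇒ sin θ₂ = 3718·sin 15.5°/1792 = 3718·0.2672/1792 = 0.5545.
θ₂ = arcsin 0.5545 = 33.67° from the normal.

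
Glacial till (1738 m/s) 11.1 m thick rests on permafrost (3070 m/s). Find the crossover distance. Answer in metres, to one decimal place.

42.2 m

θ_c = arcsin(1738/3070) = 34.48°, so cos θ_c = 0.8243 and tᵢ = 2h cos θ_c/V₁ = 0.0105 s.
At crossover x/V₁ = x/V₂ + tᵢ ⇒ x = tᵢ/(1/V₁ − 1/V₂) = 0.01053/(5.7537e-04 − 3.2573e-04) = 42.18 m.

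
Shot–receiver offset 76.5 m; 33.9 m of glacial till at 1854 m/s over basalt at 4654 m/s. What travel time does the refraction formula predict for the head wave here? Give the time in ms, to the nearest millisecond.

t = x/V₂ + 2h·√(V₂²−V₁²)/(V₁V₂).
√(V₂²−V₁²) = √(4654²−1854²) = 4268.8 m/s; delay term = 2·33.9·4268.8/(1854·4654) = 0.03354 s.
t = 76.5/4654 + 0.03354 = 0.04998 s.

50 ms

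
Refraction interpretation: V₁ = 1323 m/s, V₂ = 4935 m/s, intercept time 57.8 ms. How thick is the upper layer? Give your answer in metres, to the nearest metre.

40 m

h = tᵢ·V₁·V₂ / (2·√(V₂²−V₁²)).
√(V₂²−V₁²) = √(4935² − 1323²) = 4754.4 m/s.
h = 0.0578 s × 1323 × 4935 / (2 × 4754.4) = 39.69 m.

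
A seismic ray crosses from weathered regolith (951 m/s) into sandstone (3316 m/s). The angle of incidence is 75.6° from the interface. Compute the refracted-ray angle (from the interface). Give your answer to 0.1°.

29.9°

Angle from the normal: 90° − 75.6° = 14.4°.
Snell's law: sin θ₂ = (V₂/V₁)·sin θ₁ = (3316/951)·sin 14.4° = 0.8671.
θ₂ = arcsin 0.8671 = 60.13° from the normal.
From the interface: 90° − 60.13° = 29.87°.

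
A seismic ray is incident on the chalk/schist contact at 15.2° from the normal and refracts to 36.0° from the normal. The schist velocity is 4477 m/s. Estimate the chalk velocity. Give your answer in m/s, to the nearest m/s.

sin 15.2° = 0.2622; sin 36.0° = 0.5878.
V₁ = V₂·(sin θ₁/sin θ₂) = 4477·(0.2622/0.5878) = 1997.02 m/s.

1997 m/s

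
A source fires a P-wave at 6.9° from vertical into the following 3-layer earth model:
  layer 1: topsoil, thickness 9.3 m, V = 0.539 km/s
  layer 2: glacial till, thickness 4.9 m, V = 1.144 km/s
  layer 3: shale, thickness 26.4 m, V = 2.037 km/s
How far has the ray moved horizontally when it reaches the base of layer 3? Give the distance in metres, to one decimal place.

Apply Snell's law at each interface; in layer i the horizontal offset is hᵢ·tan θᵢ.
Layer 1: θ = 6.90°; offset = 9.3·tan 6.90° = 1.125 m.
Layer 2: sin θ = 1.144·sin 6.9°/0.539 = 0.2550, θ = 14.77°; offset = 4.9·tan 14.77° = 1.292 m.
Layer 3: sin θ = 2.037·sin 6.9°/0.539 = 0.4540, θ = 27.00°; offset = 26.4·tan 27.00° = 13.453 m.
Summing the layer offsets gives 15.870 m.

15.9 m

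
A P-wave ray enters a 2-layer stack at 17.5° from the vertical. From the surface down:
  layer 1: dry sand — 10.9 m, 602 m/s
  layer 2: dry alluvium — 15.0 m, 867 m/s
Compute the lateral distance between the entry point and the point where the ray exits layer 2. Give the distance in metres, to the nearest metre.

Apply Snell's law at each interface; in layer i the horizontal offset is hᵢ·tan θᵢ.
Layer 1: θ = 17.50°; offset = 10.9·tan 17.50° = 3.437 m.
Layer 2: sin θ = 867·sin 17.5°/602 = 0.4331, θ = 25.66°; offset = 15.0·tan 25.66° = 7.207 m.
Summing the layer offsets gives 10.644 m.

11 m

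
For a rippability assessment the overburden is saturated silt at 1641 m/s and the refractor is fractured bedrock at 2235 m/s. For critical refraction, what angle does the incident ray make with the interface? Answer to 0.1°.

At critical incidence the refracted ray runs along the interface (θ₂ = 90°), so sin θ_c = V₁/V₂.
θ_c = arcsin(1641/2235) = arcsin 0.7342 = 47.24°.
Measured from the interface: 90° − 47.24° = 42.76°.

42.8°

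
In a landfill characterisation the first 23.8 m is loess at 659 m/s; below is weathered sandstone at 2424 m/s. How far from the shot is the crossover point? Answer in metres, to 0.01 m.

x_cross = 2h·√((V₂+V₁)/(V₂−V₁)).
(V₂+V₁)/(V₂−V₁) = (2424+659)/(2424−659) = 1.7467; √ = 1.3216.
x_cross = 2·23.8·1.3216 = 62.91 m.

62.91 m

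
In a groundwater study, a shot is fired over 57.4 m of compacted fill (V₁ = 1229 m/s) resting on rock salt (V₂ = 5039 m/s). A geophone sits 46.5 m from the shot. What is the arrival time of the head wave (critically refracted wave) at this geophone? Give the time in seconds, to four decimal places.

t = x/V₂ + 2h·√(V₂²−V₁²)/(V₁V₂).
√(V₂²−V₁²) = √(5039²−1229²) = 4886.8 m/s; delay term = 2·57.4·4886.8/(1229·5039) = 0.09059 s.
t = 46.5/5039 + 0.09059 = 0.09982 s.

0.0998 s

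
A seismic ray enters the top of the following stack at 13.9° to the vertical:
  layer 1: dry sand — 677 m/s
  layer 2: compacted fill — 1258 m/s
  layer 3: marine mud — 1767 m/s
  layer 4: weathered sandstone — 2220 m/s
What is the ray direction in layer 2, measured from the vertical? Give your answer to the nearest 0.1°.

26.5°

Ray parameter p = sin 13.9° / 677 = 3.5484e-04 s/m.
sin θ_2 = p·V_2 = 3.5484e-04 × 1258 = 0.4464.
θ_2 = 26.51° from the vertical.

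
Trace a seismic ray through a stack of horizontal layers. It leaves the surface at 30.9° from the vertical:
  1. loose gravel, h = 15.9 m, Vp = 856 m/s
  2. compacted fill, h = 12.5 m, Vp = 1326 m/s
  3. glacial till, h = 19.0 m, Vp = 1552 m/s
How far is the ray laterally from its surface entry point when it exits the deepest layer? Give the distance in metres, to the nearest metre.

Apply Snell's law at each interface; in layer i the horizontal offset is hᵢ·tan θᵢ.
Layer 1: θ = 30.90°; offset = 15.9·tan 30.90° = 9.516 m.
Layer 2: sin θ = 1326·sin 30.9°/856 = 0.7955, θ = 52.70°; offset = 12.5·tan 52.70° = 16.411 m.
Layer 3: sin θ = 1552·sin 30.9°/856 = 0.9311, θ = 68.61°; offset = 19.0·tan 68.61° = 48.497 m.
Total horizontal offset = 74.424 m.

74 m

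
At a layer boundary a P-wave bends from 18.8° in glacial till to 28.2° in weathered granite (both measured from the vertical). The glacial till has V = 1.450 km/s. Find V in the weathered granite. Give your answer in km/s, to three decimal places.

Snell's law: sin 18.8°/V₁ = sin 28.2°/V₂.
V₂ = V₁·sin 28.2°/sin 18.8° = 1.450 × 1.4663 = 2.126 km/s.

2.126 km/s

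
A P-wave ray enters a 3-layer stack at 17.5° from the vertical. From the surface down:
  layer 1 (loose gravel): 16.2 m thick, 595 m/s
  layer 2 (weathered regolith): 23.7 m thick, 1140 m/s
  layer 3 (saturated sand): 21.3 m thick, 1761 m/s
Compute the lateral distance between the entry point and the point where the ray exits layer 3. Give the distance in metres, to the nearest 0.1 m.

Ray parameter p = sin 17.5° / 595 m/s = 5.0539e-04 s/m.
Layer 1: θ = 17.50°; offset = 16.2·tan 17.50° = 5.108 m.
Layer 2: sin θ = p·1140 = 0.5761 → θ = 35.18°; offset = 23.7·tan 35.18° = 16.706 m.
Layer 3: sin θ = p·1761 = 0.8900 → θ = 62.87°; offset = 21.3·tan 62.87° = 41.573 m.
Summing the layer offsets gives 63.387 m.

63.4 m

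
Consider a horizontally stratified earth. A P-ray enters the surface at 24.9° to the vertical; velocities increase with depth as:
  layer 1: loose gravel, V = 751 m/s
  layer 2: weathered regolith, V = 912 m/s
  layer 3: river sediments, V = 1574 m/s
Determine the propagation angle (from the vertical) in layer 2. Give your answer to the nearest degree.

Snell's law across each interface conserves sin θ / V, so sin θ_2 = V_2·sin θ₁/V₁.
sin θ_2 = 912 × sin 24.9° / 751 = 0.5113.
θ_2 = 30.75° from the vertical.

31°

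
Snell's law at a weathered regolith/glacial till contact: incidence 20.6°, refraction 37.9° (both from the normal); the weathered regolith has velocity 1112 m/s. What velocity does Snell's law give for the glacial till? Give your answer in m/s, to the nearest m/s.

sin 20.6° = 0.3518; sin 37.9° = 0.6143.
V₂ = V₁·(sin θ₂/sin θ₁) = 1112·(0.6143/0.3518) = 1941.46 m/s.

1941 m/s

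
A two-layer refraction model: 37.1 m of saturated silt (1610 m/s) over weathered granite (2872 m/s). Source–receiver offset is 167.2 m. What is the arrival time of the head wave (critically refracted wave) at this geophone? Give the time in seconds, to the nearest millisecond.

0.096 s

t = x/V₂ + 2h·√(V₂²−V₁²)/(V₁V₂).
√(V₂²−V₁²) = √(2872²−1610²) = 2378.3 m/s; delay term = 2·37.1·2378.3/(1610·2872) = 0.03816 s.
t = 167.2/2872 + 0.03816 = 0.09638 s.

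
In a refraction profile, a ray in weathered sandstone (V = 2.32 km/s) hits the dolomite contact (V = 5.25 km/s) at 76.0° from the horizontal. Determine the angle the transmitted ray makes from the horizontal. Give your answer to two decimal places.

Convert to the normal: θ₁ = 90° − 76.0° = 14.0°.
Snell's law: sin θ₂ = (V₂/V₁)·sin θ₁ = (5.25/2.32)·sin 14.0° = 0.5475.
θ₂ = arcsin 0.5475 = 33.19° from the normal.
From the interface: 90° − 33.19° = 56.81°.

56.81°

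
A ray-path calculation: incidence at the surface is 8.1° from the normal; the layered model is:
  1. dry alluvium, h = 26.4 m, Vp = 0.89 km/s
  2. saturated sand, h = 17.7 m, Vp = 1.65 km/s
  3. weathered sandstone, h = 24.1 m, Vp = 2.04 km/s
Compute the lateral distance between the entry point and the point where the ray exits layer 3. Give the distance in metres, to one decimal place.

16.8 m

Apply Snell's law at each interface; in layer i the horizontal offset is hᵢ·tan θᵢ.
Layer 1: θ = 8.10°; offset = 26.4·tan 8.10° = 3.757 m.
Layer 2: sin θ = 1.65·sin 8.1°/0.89 = 0.2612, θ = 15.14°; offset = 17.7·tan 15.14° = 4.790 m.
Layer 3: sin θ = 2.04·sin 8.1°/0.89 = 0.3230, θ = 18.84°; offset = 24.1·tan 18.84° = 8.224 m.
Total horizontal offset = 16.771 m.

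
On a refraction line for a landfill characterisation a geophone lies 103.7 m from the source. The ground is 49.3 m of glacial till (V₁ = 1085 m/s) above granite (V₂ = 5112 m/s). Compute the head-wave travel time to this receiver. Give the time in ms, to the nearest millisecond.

109 ms

t = x/V₂ + 2h·√(V₂²−V₁²)/(V₁V₂).
√(V₂²−V₁²) = √(5112²−1085²) = 4995.5 m/s; delay term = 2·49.3·4995.5/(1085·5112) = 0.08881 s.
t = 103.7/5112 + 0.08881 = 0.10909 s.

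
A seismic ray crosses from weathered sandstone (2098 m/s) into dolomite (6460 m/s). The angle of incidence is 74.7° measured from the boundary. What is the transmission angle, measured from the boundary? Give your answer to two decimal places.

35.66°

Convert to the normal: θ₁ = 90° − 74.7° = 15.3°.
sin θ₁/V₁ = sin θ₂/V₂ ⇒ sin θ₂ = 6460·sin 15.3°/2098 = 6460·0.2639/2098 = 0.8125.
θ₂ = sin⁻¹(0.8125) = 54.34° (from vertical).
From the interface: 90° − 54.34° = 35.66°.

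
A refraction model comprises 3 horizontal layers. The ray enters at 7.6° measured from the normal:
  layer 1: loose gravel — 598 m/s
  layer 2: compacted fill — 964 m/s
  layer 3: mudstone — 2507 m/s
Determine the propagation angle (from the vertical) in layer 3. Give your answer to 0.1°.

Snell's law across each interface conserves sin θ / V, so sin θ_3 = V_3·sin θ₁/V₁.
sin θ_3 = 2507 × sin 7.6° / 598 = 0.5545.
θ_3 = 33.67° from the vertical.

33.7°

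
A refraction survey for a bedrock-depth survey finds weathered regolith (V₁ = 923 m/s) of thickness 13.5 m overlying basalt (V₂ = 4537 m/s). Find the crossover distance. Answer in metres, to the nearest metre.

33 m

θ_c = arcsin(923/4537) = 11.74°, so cos θ_c = 0.9791 and tᵢ = 2h cos θ_c/V₁ = 0.0286 s.
At crossover x/V₁ = x/V₂ + tᵢ ⇒ x = tᵢ/(1/V₁ − 1/V₂) = 0.02864/(1.0834e-03 − 2.2041e-04) = 33.19 m.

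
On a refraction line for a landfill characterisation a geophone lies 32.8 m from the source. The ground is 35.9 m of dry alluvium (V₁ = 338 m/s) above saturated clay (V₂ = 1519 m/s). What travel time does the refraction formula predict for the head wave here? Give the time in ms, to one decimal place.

228.7 ms

θ_c = arcsin(V₁/V₂) = arcsin(338/1519) = 12.86°, cos θ_c = 0.9749.
Intercept time tᵢ = 2h cos θ_c / V₁ = 2·35.9·0.9749/338 = 0.20710 s.
t = x/V₂ + tᵢ = 32.8/1519 + 0.20710 = 0.22869 s.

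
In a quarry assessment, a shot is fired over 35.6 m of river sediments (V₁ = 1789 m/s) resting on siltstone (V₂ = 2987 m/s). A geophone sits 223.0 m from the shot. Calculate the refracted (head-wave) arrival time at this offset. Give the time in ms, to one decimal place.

t = x/V₂ + 2h·√(V₂²−V₁²)/(V₁V₂).
√(V₂²−V₁²) = √(2987²−1789²) = 2392.0 m/s; delay term = 2·35.6·2392.0/(1789·2987) = 0.03187 s.
t = 223.0/2987 + 0.03187 = 0.10653 s.

106.5 ms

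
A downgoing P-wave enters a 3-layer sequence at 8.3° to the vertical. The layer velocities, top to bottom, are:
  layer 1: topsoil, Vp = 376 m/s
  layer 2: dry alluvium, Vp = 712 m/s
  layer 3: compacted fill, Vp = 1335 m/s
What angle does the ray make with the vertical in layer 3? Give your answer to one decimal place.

Ray parameter p = sin 8.3° / 376 = 3.8393e-04 s/m.
sin θ_3 = p·V_3 = 3.8393e-04 × 1335 = 0.5125.
θ_3 = arcsin 0.5125 = 30.83°.

30.8°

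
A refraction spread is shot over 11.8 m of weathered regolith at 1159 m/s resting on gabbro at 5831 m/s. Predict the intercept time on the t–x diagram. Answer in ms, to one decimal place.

20.0 ms

θ_c = arcsin(V₁/V₂) = arcsin(1159/5831) = 11.46°; cos θ_c = 0.9800.
tᵢ = 2h·cos θ_c / V₁ = 2·11.8·0.9800 / 1159 = 0.01996 s.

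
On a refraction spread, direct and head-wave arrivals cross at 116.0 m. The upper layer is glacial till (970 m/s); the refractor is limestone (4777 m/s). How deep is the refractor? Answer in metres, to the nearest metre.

h = (x_cross/2)·√((V₂−V₁)/(V₂+V₁)).
(V₂−V₁)/(V₂+V₁) = (4777−970)/(4777+970) = 0.6624; √ = 0.8139.
h = (116.0/2)·0.8139 = 47.21 m.

47 m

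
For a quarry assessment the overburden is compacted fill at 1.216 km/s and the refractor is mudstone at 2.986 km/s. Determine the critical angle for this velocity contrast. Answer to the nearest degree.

At critical incidence the refracted ray runs along the interface (θ₂ = 90°), so sin θ_c = V₁/V₂.
θ_c = arcsin(1.216/2.986) = arcsin 0.4072 = 24.03°.

24°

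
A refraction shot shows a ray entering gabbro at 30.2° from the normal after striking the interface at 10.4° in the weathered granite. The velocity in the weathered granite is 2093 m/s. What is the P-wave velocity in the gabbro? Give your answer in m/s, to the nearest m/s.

5832 m/s

Snell's law: sin 10.4°/V₁ = sin 30.2°/V₂.
V₂ = V₁·sin 30.2°/sin 10.4° = 2093 × 2.7865 = 5832.18 m/s.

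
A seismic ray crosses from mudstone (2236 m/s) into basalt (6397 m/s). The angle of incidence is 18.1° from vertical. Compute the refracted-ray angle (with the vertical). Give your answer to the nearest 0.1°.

sin θ₁/V₁ = sin θ₂/V₂ ⇒ sin θ₂ = 6397·sin 18.1°/2236 = 6397·0.3107/2236 = 0.8888.
θ₂ = arcsin 0.8888 = 62.73° from the normal.

62.7°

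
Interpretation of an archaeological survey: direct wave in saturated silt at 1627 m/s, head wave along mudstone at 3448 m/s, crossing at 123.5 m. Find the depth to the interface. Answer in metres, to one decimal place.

h = (x_cross/2)·√((V₂−V₁)/(V₂+V₁)).
(V₂−V₁)/(V₂+V₁) = (3448−1627)/(3448+1627) = 0.3588; √ = 0.5990.
h = (123.5/2)·0.5990 = 36.99 m.

37.0 m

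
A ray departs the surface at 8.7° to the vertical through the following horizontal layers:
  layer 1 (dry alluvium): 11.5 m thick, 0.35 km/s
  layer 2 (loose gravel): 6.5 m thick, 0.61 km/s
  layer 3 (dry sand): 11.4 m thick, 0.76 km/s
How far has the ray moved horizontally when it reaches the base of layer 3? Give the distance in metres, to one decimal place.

Ray parameter p = sin 8.7° / 0.35 km/s = 4.3217e-01 s/km.
Layer 1: θ = 8.70°; offset = 11.5·tan 8.70° = 1.760 m.
Layer 2: sin θ = p·0.61 = 0.2636 → θ = 15.29°; offset = 6.5·tan 15.29° = 1.776 m.
Layer 3: sin θ = p·0.76 = 0.3285 → θ = 19.17°; offset = 11.4·tan 19.17° = 3.964 m.
Total horizontal offset = 7.500 m.

7.5 m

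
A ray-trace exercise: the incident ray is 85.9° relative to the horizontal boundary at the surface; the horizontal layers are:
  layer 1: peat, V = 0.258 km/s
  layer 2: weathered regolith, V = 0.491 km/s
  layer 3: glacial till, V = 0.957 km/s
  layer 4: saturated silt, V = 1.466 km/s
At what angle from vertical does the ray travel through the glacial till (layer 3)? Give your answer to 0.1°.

From the normal: θ₁ = 90° − 85.9° = 4.1°.
Snell's law across each interface conserves sin θ / V, so sin θ_3 = V_3·sin θ₁/V₁.
sin θ_3 = 0.957 × sin 4.1° / 0.258 = 0.2652.
θ_3 = 15.38° from the vertical.

15.4°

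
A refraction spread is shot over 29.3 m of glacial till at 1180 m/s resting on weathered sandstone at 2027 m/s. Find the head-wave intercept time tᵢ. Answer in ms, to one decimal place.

tᵢ = 2h·√(V₂²−V₁²)/(V₁V₂).
√(V₂²−V₁²) = √(2027²−1180²) = 1648.1 m/s.
tᵢ = 2·29.3·1648.1/(1180·2027) = 0.04038 s.

40.4 ms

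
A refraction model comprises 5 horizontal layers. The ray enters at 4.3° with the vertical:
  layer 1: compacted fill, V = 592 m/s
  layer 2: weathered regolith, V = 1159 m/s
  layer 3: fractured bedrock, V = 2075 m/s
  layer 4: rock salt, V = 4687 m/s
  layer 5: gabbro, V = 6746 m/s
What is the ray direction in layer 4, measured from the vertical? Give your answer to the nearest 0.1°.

36.4°

Ray parameter p = sin 4.3° / 592 = 1.2665e-04 s/m.
sin θ_4 = p·V_4 = 1.2665e-04 × 4687 = 0.5936.
θ_4 = arcsin 0.5936 = 36.41°.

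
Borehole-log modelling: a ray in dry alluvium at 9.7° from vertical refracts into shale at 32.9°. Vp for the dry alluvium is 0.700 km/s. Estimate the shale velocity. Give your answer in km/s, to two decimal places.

Snell's law: sin 9.7°/V₁ = sin 32.9°/V₂.
V₂ = V₁·sin 32.9°/sin 9.7° = 0.700 × 3.2238 = 2.26 km/s.

2.26 km/s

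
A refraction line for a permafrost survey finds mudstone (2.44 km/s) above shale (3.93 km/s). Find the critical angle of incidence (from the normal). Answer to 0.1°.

At critical incidence the refracted ray runs along the interface (θ₂ = 90°), so sin θ_c = V₁/V₂.
θ_c = arcsin(2.44/3.93) = arcsin 0.6209 = 38.38°.

38.4°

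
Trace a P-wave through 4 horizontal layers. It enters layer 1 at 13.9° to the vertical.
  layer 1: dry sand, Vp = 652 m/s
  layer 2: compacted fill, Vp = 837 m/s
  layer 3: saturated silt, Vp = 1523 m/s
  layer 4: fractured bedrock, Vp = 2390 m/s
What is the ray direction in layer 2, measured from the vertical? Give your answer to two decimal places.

17.96°

Snell's law across each interface conserves sin θ / V, so sin θ_2 = V_2·sin θ₁/V₁.
sin θ_2 = 837 × sin 13.9° / 652 = 0.3084.
θ_2 = 17.96° from the vertical.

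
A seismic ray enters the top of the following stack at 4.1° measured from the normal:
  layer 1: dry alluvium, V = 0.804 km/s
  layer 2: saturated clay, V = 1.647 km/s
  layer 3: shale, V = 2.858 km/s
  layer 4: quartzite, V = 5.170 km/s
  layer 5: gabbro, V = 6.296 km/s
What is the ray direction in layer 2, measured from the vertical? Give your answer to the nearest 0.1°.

8.4°

Snell's law across each interface conserves sin θ / V, so sin θ_2 = V_2·sin θ₁/V₁.
sin θ_2 = 1.647 × sin 4.1° / 0.804 = 0.1465.
θ_2 = arcsin 0.1465 = 8.42°.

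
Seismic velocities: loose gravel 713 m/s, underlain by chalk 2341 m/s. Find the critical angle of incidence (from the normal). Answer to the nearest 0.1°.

17.7°

At critical incidence the refracted ray runs along the interface (θ₂ = 90°), so sin θ_c = V₁/V₂.
θ_c = arcsin(713/2341) = arcsin 0.3046 = 17.73°.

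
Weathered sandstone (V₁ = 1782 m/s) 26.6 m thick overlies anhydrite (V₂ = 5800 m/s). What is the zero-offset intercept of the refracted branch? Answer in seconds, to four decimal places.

0.0284 s

θ_c = arcsin(V₁/V₂) = arcsin(1782/5800) = 17.89°; cos θ_c = 0.9516.
tᵢ = 2h·cos θ_c / V₁ = 2·26.6·0.9516 / 1782 = 0.02841 s.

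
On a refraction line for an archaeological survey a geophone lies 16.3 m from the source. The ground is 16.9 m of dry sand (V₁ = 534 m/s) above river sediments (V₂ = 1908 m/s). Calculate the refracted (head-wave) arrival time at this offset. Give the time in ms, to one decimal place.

69.3 ms

θ_c = arcsin(V₁/V₂) = arcsin(534/1908) = 16.25°, cos θ_c = 0.9600.
Intercept time tᵢ = 2h cos θ_c / V₁ = 2·16.9·0.9600/534 = 0.06077 s.
t = x/V₂ + tᵢ = 16.3/1908 + 0.06077 = 0.06931 s.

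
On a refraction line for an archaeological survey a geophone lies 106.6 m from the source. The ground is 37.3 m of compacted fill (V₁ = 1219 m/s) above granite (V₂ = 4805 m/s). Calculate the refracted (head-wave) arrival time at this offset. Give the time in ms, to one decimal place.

81.4 ms

θ_c = arcsin(V₁/V₂) = arcsin(1219/4805) = 14.70°, cos θ_c = 0.9673.
Intercept time tᵢ = 2h cos θ_c / V₁ = 2·37.3·0.9673/1219 = 0.05920 s.
t = x/V₂ + tᵢ = 106.6/4805 + 0.05920 = 0.08138 s.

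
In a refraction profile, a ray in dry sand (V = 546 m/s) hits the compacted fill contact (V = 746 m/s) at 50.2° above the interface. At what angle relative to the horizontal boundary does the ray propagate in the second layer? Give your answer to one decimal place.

29.0°

Angle from the normal: 90° − 50.2° = 39.8°.
Snell's law: sin θ₂ = (V₂/V₁)·sin θ₁ = (746/546)·sin 39.8° = 0.8746.
θ₂ = arcsin 0.8746 = 61.00° from the normal.
From the interface: 90° − 61.00° = 29.00°.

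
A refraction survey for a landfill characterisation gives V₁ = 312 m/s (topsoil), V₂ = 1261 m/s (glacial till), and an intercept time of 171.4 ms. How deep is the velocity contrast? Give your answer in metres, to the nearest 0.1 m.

h = tᵢ·V₁·V₂ / (2·√(V₂²−V₁²)).
√(V₂²−V₁²) = √(1261² − 312²) = 1221.8 m/s.
h = 0.1714 s × 312 × 1261 / (2 × 1221.8) = 27.60 m.

27.6 m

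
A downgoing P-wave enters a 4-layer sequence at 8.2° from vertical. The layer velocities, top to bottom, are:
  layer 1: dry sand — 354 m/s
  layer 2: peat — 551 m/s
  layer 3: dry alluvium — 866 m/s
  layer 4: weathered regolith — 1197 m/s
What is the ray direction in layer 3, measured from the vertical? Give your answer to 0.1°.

Ray parameter p = sin 8.2° / 354 = 4.0291e-04 s/m.
sin θ_3 = p·V_3 = 4.0291e-04 × 866 = 0.3489.
θ_3 = arcsin 0.3489 = 20.42°.

20.4°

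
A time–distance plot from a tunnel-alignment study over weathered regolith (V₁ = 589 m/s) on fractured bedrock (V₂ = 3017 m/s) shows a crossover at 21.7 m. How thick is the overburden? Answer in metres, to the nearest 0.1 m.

8.9 m

x_cross = 2h·√((V₂+V₁)/(V₂−V₁)) → h = x_cross / (2·√((V₂+V₁)/(V₂−V₁))).
√((V₂+V₁)/(V₂−V₁)) = √((3017+589)/(3017−589)) = 1.2187.
h = 21.7 / (2·1.2187) = 8.90 m.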